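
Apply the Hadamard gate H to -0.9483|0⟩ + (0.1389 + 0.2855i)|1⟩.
(-0.5723 + 0.2019i)|0⟩ + (-0.7688 - 0.2019i)|1⟩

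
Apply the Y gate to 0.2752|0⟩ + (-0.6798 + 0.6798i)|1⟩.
(0.6798 + 0.6798i)|0⟩ + 0.2752i|1⟩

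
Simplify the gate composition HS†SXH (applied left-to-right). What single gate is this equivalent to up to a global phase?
Z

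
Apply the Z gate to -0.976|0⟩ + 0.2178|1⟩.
-0.976|0⟩ - 0.2178|1⟩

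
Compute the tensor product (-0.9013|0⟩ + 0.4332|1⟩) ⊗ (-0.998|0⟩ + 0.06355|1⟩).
0.8995|00⟩ - 0.05728|01⟩ - 0.4323|10⟩ + 0.02753|11⟩

amp(|b₁b₂…⟩) = product of the factor amplitudes for bits b₁, b₂, …; only kets whose every factor amplitude is nonzero survive.
|00⟩: (-0.9013)(-0.998) = 0.8995
|01⟩: (-0.9013)(0.06355) = -0.05728
|10⟩: (0.4332)(-0.998) = -0.4323
|11⟩: (0.4332)(0.06355) = 0.02753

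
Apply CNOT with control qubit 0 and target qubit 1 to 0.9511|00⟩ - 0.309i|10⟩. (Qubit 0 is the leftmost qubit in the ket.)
0.9511|00⟩ - 0.309i|11⟩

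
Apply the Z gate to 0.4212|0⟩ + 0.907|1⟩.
0.4212|0⟩ - 0.907|1⟩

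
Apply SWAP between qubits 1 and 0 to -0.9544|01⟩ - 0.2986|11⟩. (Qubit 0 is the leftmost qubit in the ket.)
-0.9544|10⟩ - 0.2986|11⟩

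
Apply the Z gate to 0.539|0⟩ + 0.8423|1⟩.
0.539|0⟩ - 0.8423|1⟩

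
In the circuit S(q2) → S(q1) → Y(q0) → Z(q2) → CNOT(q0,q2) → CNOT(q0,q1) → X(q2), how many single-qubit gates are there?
5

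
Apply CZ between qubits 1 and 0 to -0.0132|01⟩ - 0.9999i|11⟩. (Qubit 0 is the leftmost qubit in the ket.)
-0.0132|01⟩ + 0.9999i|11⟩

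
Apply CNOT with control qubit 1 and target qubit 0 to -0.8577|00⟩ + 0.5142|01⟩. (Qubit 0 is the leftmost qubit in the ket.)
-0.8577|00⟩ + 0.5142|11⟩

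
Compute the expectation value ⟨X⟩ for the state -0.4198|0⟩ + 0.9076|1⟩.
-0.762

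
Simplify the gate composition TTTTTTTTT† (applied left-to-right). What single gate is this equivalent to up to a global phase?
T†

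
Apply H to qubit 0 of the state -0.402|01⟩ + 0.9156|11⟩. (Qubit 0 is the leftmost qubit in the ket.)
0.3632|01⟩ - 0.9317|11⟩

H on qubit 0 mixes each pair of kets that differ only in qubit 0: amplitudes (a, b) of (|…0…⟩, |…1…⟩) become ((a + b)/√2, (a − b)/√2). Kets absent from the input have amplitude 0.
(|01⟩, |11⟩): (a, b) = (-0.402, 0.9156) → (0.3632, -0.9317)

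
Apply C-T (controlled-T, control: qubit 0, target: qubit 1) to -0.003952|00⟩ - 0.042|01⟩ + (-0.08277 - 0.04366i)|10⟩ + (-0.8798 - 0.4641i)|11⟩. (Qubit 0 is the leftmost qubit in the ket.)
-0.003952|00⟩ - 0.042|01⟩ + (-0.08277 - 0.04366i)|10⟩ + (-0.2939 - 0.9503i)|11⟩

C-T leaves the control-|0⟩ kets |00⟩, |01⟩ unchanged and applies T to qubit 1 on the control-|1⟩ pair (|10⟩, |11⟩).
T = [[1, 0], [0, (1/√2 + (1/√2)i)]].
With a = amp(|10⟩) = (-0.08277 - 0.04366i) and b = amp(|11⟩) = (-0.8798 - 0.4641i):
new amp(|10⟩) = (1)·a = (-0.08277 - 0.04366i)
new amp(|11⟩) = (1/√2 + (1/√2)i)·b = (-0.2939 - 0.9503i)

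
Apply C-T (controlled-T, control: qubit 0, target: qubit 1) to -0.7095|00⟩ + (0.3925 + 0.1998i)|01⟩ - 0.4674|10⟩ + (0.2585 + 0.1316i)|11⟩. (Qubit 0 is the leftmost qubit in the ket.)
-0.7095|00⟩ + (0.3925 + 0.1998i)|01⟩ - 0.4674|10⟩ + (0.08973 + 0.2758i)|11⟩

C-T leaves the control-|0⟩ kets |00⟩, |01⟩ unchanged and applies T to qubit 1 on the control-|1⟩ pair (|10⟩, |11⟩).
T = [[1, 0], [0, (1/√2 + (1/√2)i)]].
With a = amp(|10⟩) = -0.4674 and b = amp(|11⟩) = (0.2585 + 0.1316i):
new amp(|10⟩) = (1)·a = -0.4674
new amp(|11⟩) = (1/√2 + (1/√2)i)·b = (0.08973 + 0.2758i)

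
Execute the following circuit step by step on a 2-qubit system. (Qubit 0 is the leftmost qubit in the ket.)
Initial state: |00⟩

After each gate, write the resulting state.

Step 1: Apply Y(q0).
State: i|10⟩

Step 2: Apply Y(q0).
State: |00⟩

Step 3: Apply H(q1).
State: 1/√2|00⟩ + 1/√2|01⟩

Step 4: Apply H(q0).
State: 1/2|00⟩ + 1/2|01⟩ + 1/2|10⟩ + 1/2|11⟩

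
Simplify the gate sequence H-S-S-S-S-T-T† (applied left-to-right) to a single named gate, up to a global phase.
H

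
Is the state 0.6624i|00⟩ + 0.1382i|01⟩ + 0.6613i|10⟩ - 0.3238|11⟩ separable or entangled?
Entangled

Writing the state as a|00⟩ + b|01⟩ + c|10⟩ + d|11⟩, it is a product state iff ad − bc = 0.
Here (a, b, c, d) = (0.6624i, 0.1382i, 0.6613i, -0.3238): ad − bc = (0.6624i)(-0.3238) − (0.1382i)(0.6613i) = (0.09139 - 0.2145i) ≠ 0, so the state is entangled.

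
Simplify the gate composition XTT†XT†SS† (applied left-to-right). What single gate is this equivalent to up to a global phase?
T†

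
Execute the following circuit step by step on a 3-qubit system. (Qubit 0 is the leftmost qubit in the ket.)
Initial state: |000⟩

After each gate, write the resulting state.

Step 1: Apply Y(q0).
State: i|100⟩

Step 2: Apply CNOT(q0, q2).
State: i|101⟩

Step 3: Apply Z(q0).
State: -i|101⟩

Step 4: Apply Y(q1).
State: |111⟩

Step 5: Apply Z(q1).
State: -|111⟩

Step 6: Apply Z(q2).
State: |111⟩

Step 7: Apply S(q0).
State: i|111⟩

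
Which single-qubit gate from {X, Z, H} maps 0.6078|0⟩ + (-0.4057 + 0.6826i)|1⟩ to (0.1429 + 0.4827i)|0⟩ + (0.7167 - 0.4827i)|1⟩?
H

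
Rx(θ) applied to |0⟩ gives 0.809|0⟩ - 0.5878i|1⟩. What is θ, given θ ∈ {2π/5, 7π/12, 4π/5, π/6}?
2π/5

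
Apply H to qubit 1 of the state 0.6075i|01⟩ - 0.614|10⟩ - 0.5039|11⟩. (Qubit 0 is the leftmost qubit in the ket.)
0.4296i|00⟩ - 0.4296i|01⟩ - 0.7905|10⟩ - 0.07785|11⟩

H on qubit 1 mixes each pair of kets that differ only in qubit 1: amplitudes (a, b) of (|…0…⟩, |…1…⟩) become ((a + b)/√2, (a − b)/√2). Kets absent from the input have amplitude 0.
(|00⟩, |01⟩): (a, b) = (0, 0.6075i) → (0.4296i, -0.4296i)
(|10⟩, |11⟩): (a, b) = (-0.614, -0.5039) → (-0.7905, -0.07785)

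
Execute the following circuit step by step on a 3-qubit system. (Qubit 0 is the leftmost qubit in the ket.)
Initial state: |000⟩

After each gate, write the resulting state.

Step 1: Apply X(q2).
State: |001⟩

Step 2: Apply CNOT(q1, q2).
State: |001⟩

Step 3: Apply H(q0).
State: 1/√2|001⟩ + 1/√2|101⟩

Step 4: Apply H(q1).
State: 1/2|001⟩ + 1/2|011⟩ + 1/2|101⟩ + 1/2|111⟩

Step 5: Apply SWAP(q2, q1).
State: 1/2|010⟩ + 1/2|011⟩ + 1/2|110⟩ + 1/2|111⟩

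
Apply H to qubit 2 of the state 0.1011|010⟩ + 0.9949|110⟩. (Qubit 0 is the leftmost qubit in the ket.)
0.07149|010⟩ + 0.07149|011⟩ + 0.7035|110⟩ + 0.7035|111⟩

H on qubit 2 mixes each pair of kets that differ only in qubit 2: amplitudes (a, b) of (|…0…⟩, |…1…⟩) become ((a + b)/√2, (a − b)/√2). Kets absent from the input have amplitude 0.
(|010⟩, |011⟩): (a, b) = (0.1011, 0) → (0.07149, 0.07149)
(|110⟩, |111⟩): (a, b) = (0.9949, 0) → (0.7035, 0.7035)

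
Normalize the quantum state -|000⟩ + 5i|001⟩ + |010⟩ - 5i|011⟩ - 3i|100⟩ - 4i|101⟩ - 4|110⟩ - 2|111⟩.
-0.1015|000⟩ + 0.5077i|001⟩ + 0.1015|010⟩ - 0.5077i|011⟩ - 0.3046i|100⟩ - 0.4061i|101⟩ - 0.4061|110⟩ - 0.2031|111⟩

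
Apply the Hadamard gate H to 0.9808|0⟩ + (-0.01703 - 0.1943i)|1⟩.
(0.6815 - 0.1374i)|0⟩ + (0.7056 + 0.1374i)|1⟩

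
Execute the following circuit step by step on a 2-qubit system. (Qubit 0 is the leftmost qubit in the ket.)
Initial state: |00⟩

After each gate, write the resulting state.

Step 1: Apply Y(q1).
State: i|01⟩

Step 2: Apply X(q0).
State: i|11⟩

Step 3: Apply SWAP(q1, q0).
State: i|11⟩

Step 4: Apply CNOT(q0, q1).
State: i|10⟩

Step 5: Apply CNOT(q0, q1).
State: i|11⟩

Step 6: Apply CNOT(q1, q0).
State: i|01⟩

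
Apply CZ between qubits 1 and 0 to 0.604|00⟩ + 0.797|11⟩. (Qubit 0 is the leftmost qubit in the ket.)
0.604|00⟩ - 0.797|11⟩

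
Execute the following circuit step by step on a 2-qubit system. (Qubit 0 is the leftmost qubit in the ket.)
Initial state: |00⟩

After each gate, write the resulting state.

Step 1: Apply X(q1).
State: |01⟩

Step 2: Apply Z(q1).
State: -|01⟩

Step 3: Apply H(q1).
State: -1/√2|00⟩ + 1/√2|01⟩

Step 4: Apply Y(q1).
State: -(1/√2)i|00⟩ - (1/√2)i|01⟩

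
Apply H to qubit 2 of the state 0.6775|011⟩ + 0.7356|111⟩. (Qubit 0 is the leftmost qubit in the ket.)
0.4791|010⟩ - 0.4791|011⟩ + 0.5201|110⟩ - 0.5201|111⟩

H on qubit 2 mixes each pair of kets that differ only in qubit 2: amplitudes (a, b) of (|…0…⟩, |…1…⟩) become ((a + b)/√2, (a − b)/√2). Kets absent from the input have amplitude 0.
(|010⟩, |011⟩): (a, b) = (0, 0.6775) → (0.4791, -0.4791)
(|110⟩, |111⟩): (a, b) = (0, 0.7356) → (0.5201, -0.5201)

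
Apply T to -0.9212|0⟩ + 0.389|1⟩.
-0.9212|0⟩ + (0.2751 + 0.2751i)|1⟩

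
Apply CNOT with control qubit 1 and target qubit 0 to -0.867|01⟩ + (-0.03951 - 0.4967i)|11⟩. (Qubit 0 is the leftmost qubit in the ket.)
(-0.03951 - 0.4967i)|01⟩ - 0.867|11⟩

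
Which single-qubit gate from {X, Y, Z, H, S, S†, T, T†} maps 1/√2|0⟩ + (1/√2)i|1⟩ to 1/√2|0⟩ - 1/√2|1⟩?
S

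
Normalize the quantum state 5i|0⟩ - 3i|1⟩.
0.8575i|0⟩ - 0.5145i|1⟩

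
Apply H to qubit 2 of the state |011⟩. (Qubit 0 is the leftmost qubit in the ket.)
1/√2|010⟩ - 1/√2|011⟩

H on qubit 2 mixes each pair of kets that differ only in qubit 2: amplitudes (a, b) of (|…0…⟩, |…1…⟩) become ((a + b)/√2, (a − b)/√2). Kets absent from the input have amplitude 0.
(|010⟩, |011⟩): (a, b) = (0, 1) → (1/√2, -1/√2)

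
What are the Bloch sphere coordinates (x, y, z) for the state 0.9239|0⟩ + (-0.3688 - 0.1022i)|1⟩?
(-0.6815, -0.1888, 0.7071)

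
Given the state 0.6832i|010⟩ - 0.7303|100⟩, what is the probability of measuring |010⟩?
0.4668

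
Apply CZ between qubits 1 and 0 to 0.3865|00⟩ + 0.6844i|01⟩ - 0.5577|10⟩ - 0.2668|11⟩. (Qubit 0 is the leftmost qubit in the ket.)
0.3865|00⟩ + 0.6844i|01⟩ - 0.5577|10⟩ + 0.2668|11⟩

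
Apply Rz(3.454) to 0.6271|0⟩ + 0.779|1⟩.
(-0.09756 - 0.6195i)|0⟩ + (-0.1212 + 0.7695i)|1⟩

Rz(3.454) = [[e^(−iθ/2), 0], [0, e^(iθ/2)]] with e^(±iθ/2) = cos(θ/2) ± i·sin(θ/2); θ = 3.454, cos(θ/2) ≈ -0.155569, sin(θ/2) ≈ 0.987825.
With a = amp(|0⟩) = 0.6271 and b = amp(|1⟩) = 0.779:
new amp(|0⟩) = (-0.155569 - 0.987825i)·a = (-0.09756 - 0.6195i)
new amp(|1⟩) = (-0.155569 + 0.987825i)·b = (-0.1212 + 0.7695i)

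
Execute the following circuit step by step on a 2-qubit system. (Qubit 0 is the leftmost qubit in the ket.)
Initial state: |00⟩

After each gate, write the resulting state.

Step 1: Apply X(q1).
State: |01⟩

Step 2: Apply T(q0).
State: |01⟩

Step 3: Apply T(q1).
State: (1/√2 + (1/√2)i)|01⟩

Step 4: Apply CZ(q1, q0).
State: (1/√2 + (1/√2)i)|01⟩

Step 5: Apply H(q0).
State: (1/2 + (1/2)i)|01⟩ + (1/2 + (1/2)i)|11⟩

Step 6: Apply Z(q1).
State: (-1/2 - (1/2)i)|01⟩ + (-1/2 - (1/2)i)|11⟩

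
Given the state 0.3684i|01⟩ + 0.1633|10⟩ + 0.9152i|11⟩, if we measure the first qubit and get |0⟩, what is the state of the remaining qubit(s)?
i|1⟩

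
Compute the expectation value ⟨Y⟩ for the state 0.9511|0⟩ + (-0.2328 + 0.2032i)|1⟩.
0.3865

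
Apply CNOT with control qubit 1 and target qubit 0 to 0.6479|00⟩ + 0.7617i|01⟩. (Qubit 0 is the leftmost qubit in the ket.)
0.6479|00⟩ + 0.7617i|11⟩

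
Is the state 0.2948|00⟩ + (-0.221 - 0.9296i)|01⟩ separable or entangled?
Separable

Writing the state as a|00⟩ + b|01⟩ + c|10⟩ + d|11⟩, it is a product state iff ad − bc = 0.
Here (a, b, c, d) = (0.2948, (-0.221 - 0.9296i), 0, 0): ad − bc = (0.2948)(0) − (-0.221 - 0.9296i)(0) = 0, so the state is separable.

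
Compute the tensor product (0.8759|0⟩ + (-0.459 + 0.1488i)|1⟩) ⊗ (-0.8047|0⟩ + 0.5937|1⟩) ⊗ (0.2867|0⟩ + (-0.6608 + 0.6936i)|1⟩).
-0.2021|000⟩ + (0.4658 - 0.4889i)|001⟩ + 0.1491|010⟩ + (-0.3436 + 0.3607i)|011⟩ + (0.1059 - 0.03433i)|100⟩ + (-0.161 + 0.3353i)|101⟩ + (-0.07813 + 0.02533i)|110⟩ + (0.1188 - 0.2474i)|111⟩

amp(|b₁b₂…⟩) = product of the factor amplitudes for bits b₁, b₂, …; only kets whose every factor amplitude is nonzero survive.
|000⟩: (0.8759)(-0.8047)(0.2867) = -0.2021
|001⟩: (0.8759)(-0.8047)(-0.6608 + 0.6936i) = (0.4658 - 0.4889i)
|010⟩: (0.8759)(0.5937)(0.2867) = 0.1491
|011⟩: (0.8759)(0.5937)(-0.6608 + 0.6936i) = (-0.3436 + 0.3607i)
|100⟩: (-0.459 + 0.1488i)(-0.8047)(0.2867) = (0.1059 - 0.03433i)
|101⟩: (-0.459 + 0.1488i)(-0.8047)(-0.6608 + 0.6936i) = (-0.161 + 0.3353i)
|110⟩: (-0.459 + 0.1488i)(0.5937)(0.2867) = (-0.07813 + 0.02533i)
|111⟩: (-0.459 + 0.1488i)(0.5937)(-0.6608 + 0.6936i) = (0.1188 - 0.2474i)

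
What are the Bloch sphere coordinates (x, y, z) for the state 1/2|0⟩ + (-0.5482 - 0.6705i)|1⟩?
(-0.5482, -0.6705, -0.5001)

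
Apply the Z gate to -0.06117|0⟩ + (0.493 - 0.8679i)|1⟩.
-0.06117|0⟩ + (-0.493 + 0.8679i)|1⟩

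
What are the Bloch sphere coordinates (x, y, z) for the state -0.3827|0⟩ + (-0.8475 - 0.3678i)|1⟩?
(0.6487, 0.2815, -0.7071)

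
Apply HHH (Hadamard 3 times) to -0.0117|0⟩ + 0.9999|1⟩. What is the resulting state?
0.6988|0⟩ - 0.7153|1⟩

H² = I, so H^3 = H: a single Hadamard. With (a, b) = (-0.0117, 0.9999), H gives ((a + b)/√2, (a − b)/√2) = (0.6988, -0.7153).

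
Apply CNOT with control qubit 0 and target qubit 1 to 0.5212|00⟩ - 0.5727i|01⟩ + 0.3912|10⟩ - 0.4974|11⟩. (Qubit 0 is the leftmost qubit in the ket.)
0.5212|00⟩ - 0.5727i|01⟩ - 0.4974|10⟩ + 0.3912|11⟩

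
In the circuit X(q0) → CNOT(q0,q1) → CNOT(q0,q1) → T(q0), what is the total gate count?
4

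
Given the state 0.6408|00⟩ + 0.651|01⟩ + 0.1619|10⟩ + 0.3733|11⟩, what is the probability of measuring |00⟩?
0.4106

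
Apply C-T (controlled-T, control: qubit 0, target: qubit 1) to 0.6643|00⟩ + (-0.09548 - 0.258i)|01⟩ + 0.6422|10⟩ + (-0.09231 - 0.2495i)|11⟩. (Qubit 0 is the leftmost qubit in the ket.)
0.6643|00⟩ + (-0.09548 - 0.258i)|01⟩ + 0.6422|10⟩ + (0.1112 - 0.2417i)|11⟩

C-T leaves the control-|0⟩ kets |00⟩, |01⟩ unchanged and applies T to qubit 1 on the control-|1⟩ pair (|10⟩, |11⟩).
T = [[1, 0], [0, (1/√2 + (1/√2)i)]].
With a = amp(|10⟩) = 0.6422 and b = amp(|11⟩) = (-0.09231 - 0.2495i):
new amp(|10⟩) = (1)·a = 0.6422
new amp(|11⟩) = (1/√2 + (1/√2)i)·b = (0.1112 - 0.2417i)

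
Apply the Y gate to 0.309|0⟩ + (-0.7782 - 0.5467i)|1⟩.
(-0.5467 + 0.7782i)|0⟩ + 0.309i|1⟩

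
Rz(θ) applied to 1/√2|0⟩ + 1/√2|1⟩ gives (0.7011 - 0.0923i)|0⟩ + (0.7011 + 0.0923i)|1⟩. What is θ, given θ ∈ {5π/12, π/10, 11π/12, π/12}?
π/12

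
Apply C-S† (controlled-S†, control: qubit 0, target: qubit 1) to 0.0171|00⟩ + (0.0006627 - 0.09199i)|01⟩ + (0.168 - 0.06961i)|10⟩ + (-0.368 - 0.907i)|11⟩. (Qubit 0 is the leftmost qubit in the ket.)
0.0171|00⟩ + (0.0006627 - 0.09199i)|01⟩ + (0.168 - 0.06961i)|10⟩ + (-0.907 + 0.368i)|11⟩

C-S† leaves the control-|0⟩ kets |00⟩, |01⟩ unchanged and applies S† to qubit 1 on the control-|1⟩ pair (|10⟩, |11⟩).
S† = [[1, 0], [0, -i]].
With a = amp(|10⟩) = (0.168 - 0.06961i) and b = amp(|11⟩) = (-0.368 - 0.907i):
new amp(|10⟩) = (1)·a = (0.168 - 0.06961i)
new amp(|11⟩) = (-i)·b = (-0.907 + 0.368i)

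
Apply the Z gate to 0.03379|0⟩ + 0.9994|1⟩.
0.03379|0⟩ - 0.9994|1⟩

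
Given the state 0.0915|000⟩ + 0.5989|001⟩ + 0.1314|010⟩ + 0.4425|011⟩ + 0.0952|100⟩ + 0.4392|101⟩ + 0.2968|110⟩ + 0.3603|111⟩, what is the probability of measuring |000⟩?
0.008372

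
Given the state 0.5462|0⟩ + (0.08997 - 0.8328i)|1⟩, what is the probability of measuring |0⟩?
0.2983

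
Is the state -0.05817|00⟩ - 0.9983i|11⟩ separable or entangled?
Entangled

Writing the state as a|00⟩ + b|01⟩ + c|10⟩ + d|11⟩, it is a product state iff ad − bc = 0.
Here (a, b, c, d) = (-0.05817, 0, 0, -0.9983i): ad − bc = (-0.05817)(-0.9983i) − (0)(0) = 0.05807i ≠ 0, so the state is entangled.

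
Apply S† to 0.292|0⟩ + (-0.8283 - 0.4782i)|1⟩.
0.292|0⟩ + (-0.4782 + 0.8283i)|1⟩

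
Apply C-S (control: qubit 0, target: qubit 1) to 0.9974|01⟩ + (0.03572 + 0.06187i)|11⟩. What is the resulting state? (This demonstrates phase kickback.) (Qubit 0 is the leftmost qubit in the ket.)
0.9974|01⟩ + (-0.06187 + 0.03572i)|11⟩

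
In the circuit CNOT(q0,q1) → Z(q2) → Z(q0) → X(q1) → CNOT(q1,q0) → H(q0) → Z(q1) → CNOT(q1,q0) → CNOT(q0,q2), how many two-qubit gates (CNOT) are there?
4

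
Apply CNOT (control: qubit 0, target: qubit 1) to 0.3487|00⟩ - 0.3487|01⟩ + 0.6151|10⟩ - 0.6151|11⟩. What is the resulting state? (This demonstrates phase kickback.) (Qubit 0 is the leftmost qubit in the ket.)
0.3487|00⟩ - 0.3487|01⟩ - 0.6151|10⟩ + 0.6151|11⟩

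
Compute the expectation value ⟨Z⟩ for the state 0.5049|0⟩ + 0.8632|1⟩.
-0.4902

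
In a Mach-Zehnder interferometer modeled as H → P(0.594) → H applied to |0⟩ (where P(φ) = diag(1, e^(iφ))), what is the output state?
(0.9144 + 0.2798i)|0⟩ + (0.08565 - 0.2798i)|1⟩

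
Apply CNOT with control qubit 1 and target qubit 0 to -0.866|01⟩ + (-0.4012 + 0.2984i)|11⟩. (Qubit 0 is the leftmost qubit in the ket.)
(-0.4012 + 0.2984i)|01⟩ - 0.866|11⟩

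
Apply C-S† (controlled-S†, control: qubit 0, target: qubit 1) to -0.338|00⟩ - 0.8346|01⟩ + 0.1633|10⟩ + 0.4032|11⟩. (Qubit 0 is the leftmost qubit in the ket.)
-0.338|00⟩ - 0.8346|01⟩ + 0.1633|10⟩ - 0.4032i|11⟩

C-S† leaves the control-|0⟩ kets |00⟩, |01⟩ unchanged and applies S† to qubit 1 on the control-|1⟩ pair (|10⟩, |11⟩).
S† = [[1, 0], [0, -i]].
With a = amp(|10⟩) = 0.1633 and b = amp(|11⟩) = 0.4032:
new amp(|10⟩) = (1)·a = 0.1633
new amp(|11⟩) = (-i)·b = -0.4032i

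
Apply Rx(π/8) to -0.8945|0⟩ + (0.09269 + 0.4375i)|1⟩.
(-0.792 - 0.01808i)|0⟩ + (0.09091 + 0.6036i)|1⟩

Rx(π/8) = [[cos(θ/2), −i·sin(θ/2)], [−i·sin(θ/2), cos(θ/2)]]; θ = π/8, cos(θ/2) ≈ 0.980785, sin(θ/2) ≈ 0.19509.
With a = amp(|0⟩) = -0.8945 and b = amp(|1⟩) = (0.09269 + 0.4375i):
new amp(|0⟩) = (0.980785)·a + (-0.19509i)·b = (-0.792 - 0.01808i)
new amp(|1⟩) = (-0.19509i)·a + (0.980785)·b = (0.09091 + 0.6036i)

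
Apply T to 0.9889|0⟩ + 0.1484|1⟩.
0.9889|0⟩ + (0.1049 + 0.1049i)|1⟩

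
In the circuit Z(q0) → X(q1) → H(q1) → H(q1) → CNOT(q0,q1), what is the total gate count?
5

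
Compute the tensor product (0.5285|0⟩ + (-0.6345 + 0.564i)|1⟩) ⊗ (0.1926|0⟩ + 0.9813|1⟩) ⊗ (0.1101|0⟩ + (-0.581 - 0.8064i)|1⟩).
0.01121|000⟩ + (-0.05914 - 0.08208i)|001⟩ + 0.0571|010⟩ + (-0.3013 - 0.4182i)|011⟩ + (-0.01345 + 0.01196i)|100⟩ + (0.1586 + 0.03543i)|101⟩ + (-0.06855 + 0.06094i)|110⟩ + (0.8081 + 0.1805i)|111⟩

amp(|b₁b₂…⟩) = product of the factor amplitudes for bits b₁, b₂, …; only kets whose every factor amplitude is nonzero survive.
|000⟩: (0.5285)(0.1926)(0.1101) = 0.01121
|001⟩: (0.5285)(0.1926)(-0.581 - 0.8064i) = (-0.05914 - 0.08208i)
|010⟩: (0.5285)(0.9813)(0.1101) = 0.0571
|011⟩: (0.5285)(0.9813)(-0.581 - 0.8064i) = (-0.3013 - 0.4182i)
|100⟩: (-0.6345 + 0.564i)(0.1926)(0.1101) = (-0.01345 + 0.01196i)
|101⟩: (-0.6345 + 0.564i)(0.1926)(-0.581 - 0.8064i) = (0.1586 + 0.03543i)
|110⟩: (-0.6345 + 0.564i)(0.9813)(0.1101) = (-0.06855 + 0.06094i)
|111⟩: (-0.6345 + 0.564i)(0.9813)(-0.581 - 0.8064i) = (0.8081 + 0.1805i)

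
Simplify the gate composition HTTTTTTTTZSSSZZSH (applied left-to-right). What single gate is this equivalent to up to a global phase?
X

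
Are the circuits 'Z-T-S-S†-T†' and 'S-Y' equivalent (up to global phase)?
No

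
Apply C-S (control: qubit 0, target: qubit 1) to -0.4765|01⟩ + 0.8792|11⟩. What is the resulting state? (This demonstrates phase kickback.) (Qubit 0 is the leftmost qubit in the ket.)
-0.4765|01⟩ + 0.8792i|11⟩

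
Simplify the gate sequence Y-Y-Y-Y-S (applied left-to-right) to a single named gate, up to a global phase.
S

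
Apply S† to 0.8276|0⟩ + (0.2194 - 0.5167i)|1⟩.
0.8276|0⟩ + (-0.5167 - 0.2194i)|1⟩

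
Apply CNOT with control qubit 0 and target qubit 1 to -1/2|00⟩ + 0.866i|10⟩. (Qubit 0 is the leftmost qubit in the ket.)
-1/2|00⟩ + 0.866i|11⟩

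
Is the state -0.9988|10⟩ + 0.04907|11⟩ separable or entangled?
Separable

Writing the state as a|00⟩ + b|01⟩ + c|10⟩ + d|11⟩, it is a product state iff ad − bc = 0.
Here (a, b, c, d) = (0, 0, -0.9988, 0.04907): ad − bc = (0)(0.04907) − (0)(-0.9988) = 0, so the state is separable.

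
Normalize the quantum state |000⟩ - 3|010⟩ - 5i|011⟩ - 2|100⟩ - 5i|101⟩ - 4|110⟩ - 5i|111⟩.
0.09759|000⟩ - 0.2928|010⟩ - 0.488i|011⟩ - 0.1952|100⟩ - 0.488i|101⟩ - 0.3904|110⟩ - 0.488i|111⟩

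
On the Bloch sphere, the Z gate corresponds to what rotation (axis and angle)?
Rotation by π around the z-axis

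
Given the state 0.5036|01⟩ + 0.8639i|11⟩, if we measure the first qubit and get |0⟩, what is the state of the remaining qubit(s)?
|1⟩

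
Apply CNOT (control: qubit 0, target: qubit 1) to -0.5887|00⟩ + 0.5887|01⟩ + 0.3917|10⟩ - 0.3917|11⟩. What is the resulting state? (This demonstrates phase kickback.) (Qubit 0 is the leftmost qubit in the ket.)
-0.5887|00⟩ + 0.5887|01⟩ - 0.3917|10⟩ + 0.3917|11⟩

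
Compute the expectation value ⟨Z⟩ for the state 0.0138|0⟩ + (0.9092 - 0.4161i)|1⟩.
-0.9996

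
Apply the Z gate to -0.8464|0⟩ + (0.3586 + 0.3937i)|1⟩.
-0.8464|0⟩ + (-0.3586 - 0.3937i)|1⟩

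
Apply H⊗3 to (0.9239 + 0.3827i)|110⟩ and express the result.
(0.3266 + 0.1353i)|000⟩ + (0.3266 + 0.1353i)|001⟩ + (-0.3266 - 0.1353i)|010⟩ + (-0.3266 - 0.1353i)|011⟩ + (-0.3266 - 0.1353i)|100⟩ + (-0.3266 - 0.1353i)|101⟩ + (0.3266 + 0.1353i)|110⟩ + (0.3266 + 0.1353i)|111⟩

H⊗3 gives amp(|y⟩) = (1/2√2) Σ_x (−1)^(x·y) amp(|x⟩), where x·y is the number of positions in which both x and y have a 1.
|000⟩: ((0.9239 + 0.3827i))/(2√2) = (0.3266 + 0.1353i)
|001⟩: ((0.9239 + 0.3827i))/(2√2) = (0.3266 + 0.1353i)
|010⟩: (-(0.9239 + 0.3827i))/(2√2) = (-0.3266 - 0.1353i)
|011⟩: (-(0.9239 + 0.3827i))/(2√2) = (-0.3266 - 0.1353i)
|100⟩: (-(0.9239 + 0.3827i))/(2√2) = (-0.3266 - 0.1353i)
|101⟩: (-(0.9239 + 0.3827i))/(2√2) = (-0.3266 - 0.1353i)
|110⟩: ((0.9239 + 0.3827i))/(2√2) = (0.3266 + 0.1353i)
|111⟩: ((0.9239 + 0.3827i))/(2√2) = (0.3266 + 0.1353i)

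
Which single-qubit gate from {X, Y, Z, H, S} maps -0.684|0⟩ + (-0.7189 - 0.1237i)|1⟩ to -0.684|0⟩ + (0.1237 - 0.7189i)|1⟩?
S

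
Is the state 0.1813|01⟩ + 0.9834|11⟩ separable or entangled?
Separable

Writing the state as a|00⟩ + b|01⟩ + c|10⟩ + d|11⟩, it is a product state iff ad − bc = 0.
Here (a, b, c, d) = (0, 0.1813, 0, 0.9834): ad − bc = (0)(0.9834) − (0.1813)(0) = 0, so the state is separable.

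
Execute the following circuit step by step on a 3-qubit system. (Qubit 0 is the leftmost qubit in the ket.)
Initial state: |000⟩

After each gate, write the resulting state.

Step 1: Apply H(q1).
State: 1/√2|000⟩ + 1/√2|010⟩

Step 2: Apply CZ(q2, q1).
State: 1/√2|000⟩ + 1/√2|010⟩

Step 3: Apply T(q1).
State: 1/√2|000⟩ + (1/2 + (1/2)i)|010⟩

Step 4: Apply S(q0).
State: 1/√2|000⟩ + (1/2 + (1/2)i)|010⟩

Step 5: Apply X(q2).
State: 1/√2|001⟩ + (1/2 + (1/2)i)|011⟩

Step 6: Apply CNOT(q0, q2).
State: 1/√2|001⟩ + (1/2 + (1/2)i)|011⟩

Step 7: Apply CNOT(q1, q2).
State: 1/√2|001⟩ + (1/2 + (1/2)i)|010⟩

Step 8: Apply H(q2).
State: 1/2|000⟩ - 1/2|001⟩ + (1/√8 + (1/√8)i)|010⟩ + (1/√8 + (1/√8)i)|011⟩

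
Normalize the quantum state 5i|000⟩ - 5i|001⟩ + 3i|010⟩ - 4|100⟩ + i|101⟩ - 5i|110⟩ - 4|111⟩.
0.4623i|000⟩ - 0.4623i|001⟩ + 0.2774i|010⟩ - 0.3698|100⟩ + 0.09245i|101⟩ - 0.4623i|110⟩ - 0.3698|111⟩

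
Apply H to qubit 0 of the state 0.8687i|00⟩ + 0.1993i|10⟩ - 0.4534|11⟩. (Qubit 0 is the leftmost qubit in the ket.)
0.7552i|00⟩ - 0.3206|01⟩ + 0.4733i|10⟩ + 0.3206|11⟩

H on qubit 0 mixes each pair of kets that differ only in qubit 0: amplitudes (a, b) of (|…0…⟩, |…1…⟩) become ((a + b)/√2, (a − b)/√2). Kets absent from the input have amplitude 0.
(|00⟩, |10⟩): (a, b) = (0.8687i, 0.1993i) → (0.7552i, 0.4733i)
(|01⟩, |11⟩): (a, b) = (0, -0.4534) → (-0.3206, 0.3206)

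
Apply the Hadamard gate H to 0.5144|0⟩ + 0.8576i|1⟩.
(0.3637 + 0.6064i)|0⟩ + (0.3637 - 0.6064i)|1⟩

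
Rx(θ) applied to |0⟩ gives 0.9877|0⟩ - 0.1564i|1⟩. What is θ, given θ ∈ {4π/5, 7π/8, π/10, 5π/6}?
π/10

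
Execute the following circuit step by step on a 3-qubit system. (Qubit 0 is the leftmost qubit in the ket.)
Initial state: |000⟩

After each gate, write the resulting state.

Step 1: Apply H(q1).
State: 1/√2|000⟩ + 1/√2|010⟩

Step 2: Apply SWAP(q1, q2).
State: 1/√2|000⟩ + 1/√2|001⟩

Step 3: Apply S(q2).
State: 1/√2|000⟩ + (1/√2)i|001⟩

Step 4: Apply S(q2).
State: 1/√2|000⟩ - 1/√2|001⟩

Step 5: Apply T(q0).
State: 1/√2|000⟩ - 1/√2|001⟩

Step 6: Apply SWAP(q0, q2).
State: 1/√2|000⟩ - 1/√2|100⟩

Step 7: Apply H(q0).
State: |100⟩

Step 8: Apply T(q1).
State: |100⟩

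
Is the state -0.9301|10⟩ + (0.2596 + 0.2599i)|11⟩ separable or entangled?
Separable

Writing the state as a|00⟩ + b|01⟩ + c|10⟩ + d|11⟩, it is a product state iff ad − bc = 0.
Here (a, b, c, d) = (0, 0, -0.9301, (0.2596 + 0.2599i)): ad − bc = (0)(0.2596 + 0.2599i) − (0)(-0.9301) = 0, so the state is separable.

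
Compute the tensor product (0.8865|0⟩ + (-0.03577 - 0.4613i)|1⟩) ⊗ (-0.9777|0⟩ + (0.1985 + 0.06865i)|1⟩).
-0.8667|00⟩ + (0.176 + 0.06086i)|01⟩ + (0.03497 + 0.451i)|10⟩ + (0.02457 - 0.09402i)|11⟩

amp(|b₁b₂…⟩) = product of the factor amplitudes for bits b₁, b₂, …; only kets whose every factor amplitude is nonzero survive.
|00⟩: (0.8865)(-0.9777) = -0.8667
|01⟩: (0.8865)(0.1985 + 0.06865i) = (0.176 + 0.06086i)
|10⟩: (-0.03577 - 0.4613i)(-0.9777) = (0.03497 + 0.451i)
|11⟩: (-0.03577 - 0.4613i)(0.1985 + 0.06865i) = (0.02457 - 0.09402i)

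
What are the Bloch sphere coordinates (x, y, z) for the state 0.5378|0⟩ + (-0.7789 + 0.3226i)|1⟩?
(-0.8378, 0.347, -0.4215)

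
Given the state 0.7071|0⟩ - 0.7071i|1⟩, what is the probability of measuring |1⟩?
0.5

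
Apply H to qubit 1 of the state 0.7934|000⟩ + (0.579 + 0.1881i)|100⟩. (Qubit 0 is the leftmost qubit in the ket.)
0.561|000⟩ + 0.561|010⟩ + (0.4094 + 0.133i)|100⟩ + (0.4094 + 0.133i)|110⟩

H on qubit 1 mixes each pair of kets that differ only in qubit 1: amplitudes (a, b) of (|…0…⟩, |…1…⟩) become ((a + b)/√2, (a − b)/√2). Kets absent from the input have amplitude 0.
(|000⟩, |010⟩): (a, b) = (0.7934, 0) → (0.561, 0.561)
(|100⟩, |110⟩): (a, b) = ((0.579 + 0.1881i), 0) → ((0.4094 + 0.133i), (0.4094 + 0.133i))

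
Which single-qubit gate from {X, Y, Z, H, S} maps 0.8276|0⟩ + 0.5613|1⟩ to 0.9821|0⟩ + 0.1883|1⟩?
H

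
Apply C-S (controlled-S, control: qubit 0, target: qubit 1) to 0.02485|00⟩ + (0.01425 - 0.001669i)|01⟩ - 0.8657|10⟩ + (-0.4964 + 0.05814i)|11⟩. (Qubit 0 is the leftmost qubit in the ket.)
0.02485|00⟩ + (0.01425 - 0.001669i)|01⟩ - 0.8657|10⟩ + (-0.05814 - 0.4964i)|11⟩

C-S leaves the control-|0⟩ kets |00⟩, |01⟩ unchanged and applies S to qubit 1 on the control-|1⟩ pair (|10⟩, |11⟩).
S = [[1, 0], [0, i]].
With a = amp(|10⟩) = -0.8657 and b = amp(|11⟩) = (-0.4964 + 0.05814i):
new amp(|10⟩) = (1)·a = -0.8657
new amp(|11⟩) = (i)·b = (-0.05814 - 0.4964i)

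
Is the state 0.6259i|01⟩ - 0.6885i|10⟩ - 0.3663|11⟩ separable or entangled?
Entangled

Writing the state as a|00⟩ + b|01⟩ + c|10⟩ + d|11⟩, it is a product state iff ad − bc = 0.
Here (a, b, c, d) = (0, 0.6259i, -0.6885i, -0.3663): ad − bc = (0)(-0.3663) − (0.6259i)(-0.6885i) = -0.4309 ≠ 0, so the state is entangled.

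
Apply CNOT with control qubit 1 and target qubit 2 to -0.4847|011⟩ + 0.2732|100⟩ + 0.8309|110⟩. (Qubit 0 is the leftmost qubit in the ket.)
-0.4847|010⟩ + 0.2732|100⟩ + 0.8309|111⟩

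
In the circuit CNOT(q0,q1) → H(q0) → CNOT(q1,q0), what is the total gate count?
3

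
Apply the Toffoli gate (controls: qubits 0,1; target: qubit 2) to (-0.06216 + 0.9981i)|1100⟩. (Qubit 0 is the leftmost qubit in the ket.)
(-0.06216 + 0.9981i)|1110⟩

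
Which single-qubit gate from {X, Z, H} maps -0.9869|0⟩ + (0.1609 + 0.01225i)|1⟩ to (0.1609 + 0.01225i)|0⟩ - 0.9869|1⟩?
X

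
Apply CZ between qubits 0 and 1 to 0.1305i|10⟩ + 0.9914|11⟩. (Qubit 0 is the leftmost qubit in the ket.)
0.1305i|10⟩ - 0.9914|11⟩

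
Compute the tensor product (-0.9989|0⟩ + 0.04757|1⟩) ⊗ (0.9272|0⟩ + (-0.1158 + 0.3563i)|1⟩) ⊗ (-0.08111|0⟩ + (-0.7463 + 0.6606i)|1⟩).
0.07512|000⟩ + (0.6912 - 0.6118i)|001⟩ + (-0.009382 + 0.02887i)|010⟩ + (0.1488 + 0.342i)|011⟩ - 0.003578|100⟩ + (-0.03292 + 0.02914i)|101⟩ + (0.0004468 - 0.001375i)|110⟩ + (-0.007086 - 0.01629i)|111⟩

amp(|b₁b₂…⟩) = product of the factor amplitudes for bits b₁, b₂, …; only kets whose every factor amplitude is nonzero survive.
|000⟩: (-0.9989)(0.9272)(-0.08111) = 0.07512
|001⟩: (-0.9989)(0.9272)(-0.7463 + 0.6606i) = (0.6912 - 0.6118i)
|010⟩: (-0.9989)(-0.1158 + 0.3563i)(-0.08111) = (-0.009382 + 0.02887i)
|011⟩: (-0.9989)(-0.1158 + 0.3563i)(-0.7463 + 0.6606i) = (0.1488 + 0.342i)
|100⟩: (0.04757)(0.9272)(-0.08111) = -0.003578
|101⟩: (0.04757)(0.9272)(-0.7463 + 0.6606i) = (-0.03292 + 0.02914i)
|110⟩: (0.04757)(-0.1158 + 0.3563i)(-0.08111) = (0.0004468 - 0.001375i)
|111⟩: (0.04757)(-0.1158 + 0.3563i)(-0.7463 + 0.6606i) = (-0.007086 - 0.01629i)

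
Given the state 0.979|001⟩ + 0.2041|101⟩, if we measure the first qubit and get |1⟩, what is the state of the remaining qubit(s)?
|01⟩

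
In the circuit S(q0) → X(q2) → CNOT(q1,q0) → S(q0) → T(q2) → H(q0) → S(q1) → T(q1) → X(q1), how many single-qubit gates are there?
8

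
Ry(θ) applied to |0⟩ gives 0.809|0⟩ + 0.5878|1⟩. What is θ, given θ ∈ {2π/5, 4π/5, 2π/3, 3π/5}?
2π/5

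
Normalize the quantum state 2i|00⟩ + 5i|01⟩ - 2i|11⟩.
0.3482i|00⟩ + 0.8704i|01⟩ - 0.3482i|11⟩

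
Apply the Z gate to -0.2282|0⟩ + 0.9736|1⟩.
-0.2282|0⟩ - 0.9736|1⟩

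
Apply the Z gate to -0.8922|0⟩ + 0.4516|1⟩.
-0.8922|0⟩ - 0.4516|1⟩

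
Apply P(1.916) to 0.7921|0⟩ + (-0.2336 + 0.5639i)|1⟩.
0.7921|0⟩ + (-0.4516 - 0.4106i)|1⟩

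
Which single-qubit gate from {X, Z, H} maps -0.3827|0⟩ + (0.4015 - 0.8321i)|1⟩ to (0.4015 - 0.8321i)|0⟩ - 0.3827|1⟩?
X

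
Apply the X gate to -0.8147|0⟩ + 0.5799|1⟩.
0.5799|0⟩ - 0.8147|1⟩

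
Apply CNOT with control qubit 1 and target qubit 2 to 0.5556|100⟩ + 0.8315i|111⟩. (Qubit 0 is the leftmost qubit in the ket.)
0.5556|100⟩ + 0.8315i|110⟩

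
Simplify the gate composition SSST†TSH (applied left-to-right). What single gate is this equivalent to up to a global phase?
H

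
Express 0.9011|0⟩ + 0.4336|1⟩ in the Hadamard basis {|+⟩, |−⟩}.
0.9438|+⟩ + 0.3306|−⟩

With |ψ⟩ = α|0⟩ + β|1⟩, the Hadamard-basis coefficients are ⟨+|ψ⟩ = (α + β)/√2 and ⟨−|ψ⟩ = (α − β)/√2.
Here α = 0.9011, β = 0.4336: (α + β)/√2 = 0.9438, (α − β)/√2 = 0.3306.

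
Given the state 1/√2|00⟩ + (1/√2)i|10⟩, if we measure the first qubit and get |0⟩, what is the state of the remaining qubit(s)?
|0⟩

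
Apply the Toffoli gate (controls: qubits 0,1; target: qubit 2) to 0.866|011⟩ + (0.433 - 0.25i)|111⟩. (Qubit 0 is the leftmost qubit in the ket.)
0.866|011⟩ + (0.433 - 0.25i)|110⟩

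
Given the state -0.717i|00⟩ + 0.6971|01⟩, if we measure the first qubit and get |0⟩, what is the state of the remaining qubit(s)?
-0.717i|0⟩ + 0.6971|1⟩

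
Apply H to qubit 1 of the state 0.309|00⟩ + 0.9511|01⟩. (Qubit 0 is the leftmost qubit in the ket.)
0.891|00⟩ - 0.454|01⟩

H on qubit 1 mixes each pair of kets that differ only in qubit 1: amplitudes (a, b) of (|…0…⟩, |…1…⟩) become ((a + b)/√2, (a − b)/√2). Kets absent from the input have amplitude 0.
(|00⟩, |01⟩): (a, b) = (0.309, 0.9511) → (0.891, -0.454)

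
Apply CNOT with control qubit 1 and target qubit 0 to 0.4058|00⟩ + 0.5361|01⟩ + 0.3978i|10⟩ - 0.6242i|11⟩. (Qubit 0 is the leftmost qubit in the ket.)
0.4058|00⟩ - 0.6242i|01⟩ + 0.3978i|10⟩ + 0.5361|11⟩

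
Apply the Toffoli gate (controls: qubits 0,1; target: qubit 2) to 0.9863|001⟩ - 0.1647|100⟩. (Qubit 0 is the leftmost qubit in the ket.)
0.9863|001⟩ - 0.1647|100⟩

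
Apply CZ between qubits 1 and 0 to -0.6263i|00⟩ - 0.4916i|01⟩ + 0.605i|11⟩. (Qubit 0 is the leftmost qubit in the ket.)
-0.6263i|00⟩ - 0.4916i|01⟩ - 0.605i|11⟩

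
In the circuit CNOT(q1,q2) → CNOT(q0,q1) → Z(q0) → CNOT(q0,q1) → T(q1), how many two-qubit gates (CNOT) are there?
3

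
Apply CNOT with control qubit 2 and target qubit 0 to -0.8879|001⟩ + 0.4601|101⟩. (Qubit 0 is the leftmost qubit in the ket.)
0.4601|001⟩ - 0.8879|101⟩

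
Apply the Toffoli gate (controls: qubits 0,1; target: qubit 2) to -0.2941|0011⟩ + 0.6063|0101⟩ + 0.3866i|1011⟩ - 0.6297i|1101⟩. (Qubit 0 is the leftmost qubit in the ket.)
-0.2941|0011⟩ + 0.6063|0101⟩ + 0.3866i|1011⟩ - 0.6297i|1111⟩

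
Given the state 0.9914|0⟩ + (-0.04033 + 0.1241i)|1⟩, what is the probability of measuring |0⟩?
0.9829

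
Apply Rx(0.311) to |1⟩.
-0.1549i|0⟩ + 0.9879|1⟩

Rx(0.311) = [[cos(θ/2), −i·sin(θ/2)], [−i·sin(θ/2), cos(θ/2)]]; θ = 0.311, cos(θ/2) ≈ 0.987934, sin(θ/2) ≈ 0.154874.
With a = amp(|0⟩) = 0 and b = amp(|1⟩) = 1:
new amp(|0⟩) = (0.987934)·a + (-0.154874i)·b = -0.1549i
new amp(|1⟩) = (-0.154874i)·a + (0.987934)·b = 0.9879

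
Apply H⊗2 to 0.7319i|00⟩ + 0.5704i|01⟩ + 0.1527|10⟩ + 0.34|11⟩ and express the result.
(0.2464 + 0.6512i)|00⟩ + (-0.09365 + 0.08075i)|01⟩ + (-0.2464 + 0.6512i)|10⟩ + (0.09365 + 0.08075i)|11⟩

H⊗2 gives amp(|y⟩) = (1/2) Σ_x (−1)^(x·y) amp(|x⟩), where x·y is the number of positions in which both x and y have a 1.
|00⟩: (0.7319i + 0.5704i + 0.1527 + 0.34)/2 = (0.2464 + 0.6512i)
|01⟩: (0.7319i - 0.5704i + 0.1527 - 0.34)/2 = (-0.09365 + 0.08075i)
|10⟩: (0.7319i + 0.5704i - 0.1527 - 0.34)/2 = (-0.2464 + 0.6512i)
|11⟩: (0.7319i - 0.5704i - 0.1527 + 0.34)/2 = (0.09365 + 0.08075i)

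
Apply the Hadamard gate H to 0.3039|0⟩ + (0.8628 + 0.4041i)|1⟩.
(0.825 + 0.2857i)|0⟩ + (-0.3952 - 0.2857i)|1⟩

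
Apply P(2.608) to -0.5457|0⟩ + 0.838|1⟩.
-0.5457|0⟩ + (-0.7215 + 0.4262i)|1⟩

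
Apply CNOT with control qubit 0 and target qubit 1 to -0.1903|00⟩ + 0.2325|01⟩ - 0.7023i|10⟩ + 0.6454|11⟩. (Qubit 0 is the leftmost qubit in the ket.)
-0.1903|00⟩ + 0.2325|01⟩ + 0.6454|10⟩ - 0.7023i|11⟩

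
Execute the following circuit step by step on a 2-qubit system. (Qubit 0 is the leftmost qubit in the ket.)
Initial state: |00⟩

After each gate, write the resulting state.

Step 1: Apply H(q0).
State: 1/√2|00⟩ + 1/√2|10⟩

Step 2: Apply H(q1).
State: 1/2|00⟩ + 1/2|01⟩ + 1/2|10⟩ + 1/2|11⟩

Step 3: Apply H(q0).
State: 1/√2|00⟩ + 1/√2|01⟩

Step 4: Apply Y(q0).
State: (1/√2)i|10⟩ + (1/√2)i|11⟩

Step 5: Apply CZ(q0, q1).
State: (1/√2)i|10⟩ - (1/√2)i|11⟩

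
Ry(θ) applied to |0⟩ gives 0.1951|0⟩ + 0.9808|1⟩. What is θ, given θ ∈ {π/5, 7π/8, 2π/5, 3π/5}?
7π/8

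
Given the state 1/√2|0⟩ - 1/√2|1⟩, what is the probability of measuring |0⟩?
1/2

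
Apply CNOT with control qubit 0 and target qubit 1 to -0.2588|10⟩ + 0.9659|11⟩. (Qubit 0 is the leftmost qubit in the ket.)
0.9659|10⟩ - 0.2588|11⟩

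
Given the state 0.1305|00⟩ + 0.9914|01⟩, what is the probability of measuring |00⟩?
0.01703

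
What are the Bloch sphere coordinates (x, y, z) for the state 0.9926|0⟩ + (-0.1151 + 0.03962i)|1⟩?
(-0.2285, 0.07865, 0.9704)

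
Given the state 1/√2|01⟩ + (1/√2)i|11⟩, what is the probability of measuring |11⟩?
1/2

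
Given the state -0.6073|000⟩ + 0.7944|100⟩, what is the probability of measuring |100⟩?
0.6311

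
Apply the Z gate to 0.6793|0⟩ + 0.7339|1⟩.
0.6793|0⟩ - 0.7339|1⟩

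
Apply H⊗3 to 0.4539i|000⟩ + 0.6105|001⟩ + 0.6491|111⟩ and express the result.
(0.4453 + 0.1605i)|000⟩ + (-0.4453 + 0.1605i)|001⟩ + (-0.01365 + 0.1605i)|010⟩ + (0.01365 + 0.1605i)|011⟩ + (-0.01365 + 0.1605i)|100⟩ + (0.01365 + 0.1605i)|101⟩ + (0.4453 + 0.1605i)|110⟩ + (-0.4453 + 0.1605i)|111⟩

H⊗3 gives amp(|y⟩) = (1/2√2) Σ_x (−1)^(x·y) amp(|x⟩), where x·y is the number of positions in which both x and y have a 1.
|000⟩: (0.4539i + 0.6105 + 0.6491)/(2√2) = (0.4453 + 0.1605i)
|001⟩: (0.4539i - 0.6105 - 0.6491)/(2√2) = (-0.4453 + 0.1605i)
|010⟩: (0.4539i + 0.6105 - 0.6491)/(2√2) = (-0.01365 + 0.1605i)
|011⟩: (0.4539i - 0.6105 + 0.6491)/(2√2) = (0.01365 + 0.1605i)
|100⟩: (0.4539i + 0.6105 - 0.6491)/(2√2) = (-0.01365 + 0.1605i)
|101⟩: (0.4539i - 0.6105 + 0.6491)/(2√2) = (0.01365 + 0.1605i)
|110⟩: (0.4539i + 0.6105 + 0.6491)/(2√2) = (0.4453 + 0.1605i)
|111⟩: (0.4539i - 0.6105 - 0.6491)/(2√2) = (-0.4453 + 0.1605i)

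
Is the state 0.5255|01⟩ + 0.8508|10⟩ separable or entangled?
Entangled

Writing the state as a|00⟩ + b|01⟩ + c|10⟩ + d|11⟩, it is a product state iff ad − bc = 0.
Here (a, b, c, d) = (0, 0.5255, 0.8508, 0): ad − bc = (0)(0) − (0.5255)(0.8508) = -0.4471 ≠ 0, so the state is entangled.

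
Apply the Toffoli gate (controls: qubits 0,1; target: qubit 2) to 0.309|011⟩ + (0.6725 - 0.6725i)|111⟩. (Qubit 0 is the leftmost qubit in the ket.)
0.309|011⟩ + (0.6725 - 0.6725i)|110⟩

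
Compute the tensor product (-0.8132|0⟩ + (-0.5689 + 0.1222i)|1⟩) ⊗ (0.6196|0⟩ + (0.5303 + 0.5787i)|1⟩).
-0.5039|00⟩ + (-0.4312 - 0.4706i)|01⟩ + (-0.3525 + 0.07572i)|10⟩ + (-0.3724 - 0.2644i)|11⟩

amp(|b₁b₂…⟩) = product of the factor amplitudes for bits b₁, b₂, …; only kets whose every factor amplitude is nonzero survive.
|00⟩: (-0.8132)(0.6196) = -0.5039
|01⟩: (-0.8132)(0.5303 + 0.5787i) = (-0.4312 - 0.4706i)
|10⟩: (-0.5689 + 0.1222i)(0.6196) = (-0.3525 + 0.07572i)
|11⟩: (-0.5689 + 0.1222i)(0.5303 + 0.5787i) = (-0.3724 - 0.2644i)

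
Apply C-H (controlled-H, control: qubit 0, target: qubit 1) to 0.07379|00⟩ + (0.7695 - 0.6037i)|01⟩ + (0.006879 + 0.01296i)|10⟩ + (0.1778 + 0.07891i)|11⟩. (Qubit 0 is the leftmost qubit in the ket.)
0.07379|00⟩ + (0.7695 - 0.6037i)|01⟩ + (0.1306 + 0.06496i)|10⟩ + (-0.1209 - 0.04663i)|11⟩

C-H leaves the control-|0⟩ kets |00⟩, |01⟩ unchanged and applies H to qubit 1 on the control-|1⟩ pair (|10⟩, |11⟩).
H = [[1/√2, 1/√2], [1/√2, -1/√2]].
With a = amp(|10⟩) = (0.006879 + 0.01296i) and b = amp(|11⟩) = (0.1778 + 0.07891i):
new amp(|10⟩) = (1/√2)·a + (1/√2)·b = (0.1306 + 0.06496i)
new amp(|11⟩) = (1/√2)·a + (-1/√2)·b = (-0.1209 - 0.04663i)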